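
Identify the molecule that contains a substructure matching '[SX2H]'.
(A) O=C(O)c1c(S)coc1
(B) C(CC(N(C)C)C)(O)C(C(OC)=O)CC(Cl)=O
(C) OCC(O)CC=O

A

[SX2H] describes an aliphatic sulfur with two connections, one being H (a thiol).
(A) contains a thiol (-SH), which satisfies every atom and bond constraint.
(B) has a hydroxyl group (-OH) but it is an -OH, not an -SH.
(C) has a hydroxyl group (-OH) but it is an -OH, not an -SH.
So the answer is (A).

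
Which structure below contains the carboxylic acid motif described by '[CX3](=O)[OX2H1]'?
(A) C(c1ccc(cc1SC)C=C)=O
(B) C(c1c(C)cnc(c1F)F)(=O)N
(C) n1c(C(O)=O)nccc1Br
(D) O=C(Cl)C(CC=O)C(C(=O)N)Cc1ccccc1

[CX3](=O)[OX2H1] describes an sp2 carbon double-bonded to O and single-bonded to an -OH oxygen (a carboxylic acid).
(A) has an aldehyde (-CHO) but there is no singly-bonded oxygen on the carbonyl carbon.
(B) has a primary amide (-C(=O)NH2) but the carbonyl is bonded to N, not to an -OH oxygen.
(C) contains a carboxylic acid group (-C(=O)OH), which satisfies every atom and bond constraint.
(D) has an acyl chloride (-C(=O)Cl) but the carbonyl is bonded to Cl, not to an -OH oxygen.
So the answer is (C).

C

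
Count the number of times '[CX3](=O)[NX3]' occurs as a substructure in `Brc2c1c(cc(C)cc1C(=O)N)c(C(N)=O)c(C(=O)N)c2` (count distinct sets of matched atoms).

3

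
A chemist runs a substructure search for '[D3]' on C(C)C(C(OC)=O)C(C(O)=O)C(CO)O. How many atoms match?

5

The query [D3] means: atom with exactly three heavy-atom neighbours.
Check the 15 heavy atoms by environment: 2× C (D2) → no; 5× C (D3) → match; 5× O (D1) → no; 1× O (D2) → no; 2× C (D1) → no.
That gives 5 matching atoms.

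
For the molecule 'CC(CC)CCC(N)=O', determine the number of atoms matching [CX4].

6

The query [CX4] means: C with X4: aliphatic carbon with exactly 4 total connections (bonds + H).
Check the 9 heavy atoms by environment: 6× C (X4) → match; 1× C (X3) → no; 1× O (X1) → no; 1× N (X3) → no.
That gives 6 matching atoms.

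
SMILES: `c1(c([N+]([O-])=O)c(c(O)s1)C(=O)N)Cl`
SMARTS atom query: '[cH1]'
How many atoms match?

Check the 13 heavy atoms by environment: 1× s (aromatic, H0) → no; 4× c (aromatic, H0) → no; 1× Cl (H0) → no; 1× C (H0) → no; 2× O (H0) → no; 1× N (H2) → no; 1× N (charge +1, H0) → no; 1× O (charge -1, H0) → no; 1× O (H1) → no.
No environment satisfies the query, so 0 matching atoms.

0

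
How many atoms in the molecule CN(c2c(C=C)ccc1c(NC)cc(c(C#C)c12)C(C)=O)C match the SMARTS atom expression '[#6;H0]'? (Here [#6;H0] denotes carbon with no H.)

Check the 22 heavy atoms by environment: 7× c (aromatic, H0) → match; 3× c (aromatic, H1) → no; 2× C (H0) → match; 2× C (H1) → no; 1× C (H2) → no; 1× O (H0) → no; 4× C (H3) → no; 1× N (H0) → no; 1× N (H1) → no.
Summing the matching environments: 7 + 2 = 9 matching atoms.

9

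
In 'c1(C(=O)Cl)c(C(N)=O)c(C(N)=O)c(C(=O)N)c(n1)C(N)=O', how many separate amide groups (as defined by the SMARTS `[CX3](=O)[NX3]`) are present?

4

[CX3](=O)[NX3] is the SMARTS for an amide: a carbonyl carbon bonded to a trivalent nitrogen.
The molecule carries 4 separate instances of a primary amide (-C(=O)NH2) meeting every constraint; each maps to a distinct set of atoms, giving 4 matches.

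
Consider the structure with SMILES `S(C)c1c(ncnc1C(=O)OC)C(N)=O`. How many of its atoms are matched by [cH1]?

1

The query [cH1] means: aromatic carbon bearing exactly one hydrogen.
Check the 15 heavy atoms by environment: 2× n (aromatic, H0) → no; 1× c (aromatic, H1) → match; 3× c (aromatic, H0) → no; 2× C (H0) → no; 3× O (H0) → no; 1× N (H2) → no; 1× S (H0) → no; 2× C (H3) → no.
That gives 1 matching atom.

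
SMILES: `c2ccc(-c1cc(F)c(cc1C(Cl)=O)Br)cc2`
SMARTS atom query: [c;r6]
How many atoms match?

12

The query [c;r6] means: aromatic carbon that belongs to a six-membered ring.
Check the 17 heavy atoms by environment: 12× c (aromatic, in 6-ring) → match; 1× Br (acyclic) → no; 1× C (acyclic) → no; 1× O (acyclic) → no; 1× Cl (acyclic) → no; 1× F (acyclic) → no.
That gives 12 matching atoms.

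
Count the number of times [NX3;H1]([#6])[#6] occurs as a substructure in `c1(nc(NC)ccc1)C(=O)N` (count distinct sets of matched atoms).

1

[NX3;H1]([#6])[#6] is the SMARTS for a secondary amine: a trivalent nitrogen with one H, bonded to two carbons.
Exactly one fragment in the molecule meets all constraints, giving 1 match.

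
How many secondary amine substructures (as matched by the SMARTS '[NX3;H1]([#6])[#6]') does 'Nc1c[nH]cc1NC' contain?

1

[NX3;H1]([#6])[#6] is the SMARTS for a secondary amine: a trivalent nitrogen with one H, bonded to two carbons.
Exactly one fragment in the molecule meets all constraints, giving 1 match.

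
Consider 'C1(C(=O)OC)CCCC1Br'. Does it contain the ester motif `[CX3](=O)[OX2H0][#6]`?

Yes

The pattern [CX3](=O)[OX2H0][#6] describes a carbonyl carbon bonded to an oxygen that is itself bonded to carbon (no H on that O) — an ester.
The molecule carries a methyl-ester group (-C(=O)OCH3), whose atoms satisfy every constraint of the query, so the pattern matches.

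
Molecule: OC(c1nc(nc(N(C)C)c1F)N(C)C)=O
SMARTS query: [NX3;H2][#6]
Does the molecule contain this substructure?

No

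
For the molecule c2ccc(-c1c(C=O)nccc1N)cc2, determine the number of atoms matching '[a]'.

12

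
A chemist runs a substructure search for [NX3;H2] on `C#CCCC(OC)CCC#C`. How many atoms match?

The query [NX3;H2] means: aliphatic N with 3 total connections, two of them H — an -NH2 nitrogen (amine or amide).
Check the 11 heavy atoms by environment: 4× C (H2, X4) → no; 1× C (H1, X4) → no; 2× C (H0, X2) → no; 2× C (H1, X2) → no; 1× O (H0, X2) → no; 1× C (H3, X4) → no.
No environment satisfies the query, so 0 matching atoms.

0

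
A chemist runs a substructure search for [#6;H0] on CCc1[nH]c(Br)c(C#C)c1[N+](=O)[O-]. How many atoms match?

5

The query [#6;H0] means: any carbon with no attached hydrogen.
Check the 13 heavy atoms by environment: 1× n (aromatic, H1) → no; 4× c (aromatic, H0) → match; 1× C (H0) → match; 1× C (H1) → no; 1× N (charge +1, H0) → no; 1× O (charge -1, H0) → no; 1× O (H0) → no; 1× Br (H0) → no; 1× C (H2) → no; 1× C (H3) → no.
Summing the matching environments: 4 + 1 = 5 matching atoms.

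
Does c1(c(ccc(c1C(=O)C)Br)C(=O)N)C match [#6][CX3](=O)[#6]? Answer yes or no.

The pattern [#6][CX3](=O)[#6] describes a carbonyl carbon (no H) flanked by two carbons — a ketone.
The molecule carries an acetyl/ketone group (-C(=O)CH3), whose atoms satisfy every constraint of the query, so the pattern matches.

Yes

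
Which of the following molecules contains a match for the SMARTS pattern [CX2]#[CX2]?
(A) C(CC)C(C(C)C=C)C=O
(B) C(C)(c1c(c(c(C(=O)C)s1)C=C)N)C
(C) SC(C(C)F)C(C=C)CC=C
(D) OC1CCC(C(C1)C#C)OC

D

[CX2]#[CX2] describes a carbon-carbon triple bond (an alkyne).
(A) has a vinyl group (-CH=CH2) but the C=C is a double bond; both carbons are CX3, not CX2.
(B) has a vinyl group (-CH=CH2) but the C=C is a double bond; both carbons are CX3, not CX2.
(C) has a vinyl group (-CH=CH2) but the C=C is a double bond; both carbons are CX3, not CX2.
(D) contains an ethynyl group (-C#CH), which satisfies every atom and bond constraint.
So the answer is (D).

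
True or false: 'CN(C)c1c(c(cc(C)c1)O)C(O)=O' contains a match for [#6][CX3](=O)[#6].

False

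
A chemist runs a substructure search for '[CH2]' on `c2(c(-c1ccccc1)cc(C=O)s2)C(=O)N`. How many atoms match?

0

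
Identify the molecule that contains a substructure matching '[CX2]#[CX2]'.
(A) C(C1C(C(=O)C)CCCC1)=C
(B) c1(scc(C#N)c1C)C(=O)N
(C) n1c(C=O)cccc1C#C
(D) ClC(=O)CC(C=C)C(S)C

C

[CX2]#[CX2] describes a carbon-carbon triple bond (an alkyne).
(A) has a vinyl group (-CH=CH2) but the C=C is a double bond; both carbons are CX3, not CX2.
(B) has a nitrile (-C#N) but the triple bond is C#N, not C#C.
(C) contains an ethynyl group (-C#CH), which satisfies every atom and bond constraint.
(D) has a vinyl group (-CH=CH2) but the C=C is a double bond; both carbons are CX3, not CX2.
So the answer is (C).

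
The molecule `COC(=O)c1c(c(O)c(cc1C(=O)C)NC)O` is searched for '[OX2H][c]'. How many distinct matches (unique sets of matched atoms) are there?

2

[OX2H][c] is the SMARTS for a phenol: a hydroxyl oxygen attached to an aromatic carbon.
The molecule carries 2 separate instances of a hydroxyl group (-OH) meeting every constraint; each maps to a distinct set of atoms, giving 2 matches.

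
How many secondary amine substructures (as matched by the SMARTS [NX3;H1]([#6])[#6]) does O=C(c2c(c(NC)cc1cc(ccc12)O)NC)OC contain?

[NX3;H1]([#6])[#6] is the SMARTS for a secondary amine: a trivalent nitrogen with one H, bonded to two carbons.
The molecule carries 2 separate instances of an N-methylamino group (-NHCH3) meeting every constraint; each maps to a distinct set of atoms, giving 2 matches.

2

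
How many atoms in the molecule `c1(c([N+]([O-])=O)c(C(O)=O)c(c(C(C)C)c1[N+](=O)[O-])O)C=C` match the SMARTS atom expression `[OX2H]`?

2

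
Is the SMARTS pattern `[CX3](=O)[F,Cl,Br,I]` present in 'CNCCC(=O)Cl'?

Yes

The pattern [CX3](=O)[F,Cl,Br,I] describes a carbonyl carbon bonded to a halogen — an acyl halide.
The molecule carries an acyl chloride (-C(=O)Cl), whose atoms satisfy every constraint of the query, so the pattern matches.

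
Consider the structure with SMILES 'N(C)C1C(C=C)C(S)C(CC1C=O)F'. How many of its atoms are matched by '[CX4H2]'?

1

The query [CX4H2] means: sp3 carbon (X4) with exactly two hydrogens.
Check the 14 heavy atoms by environment: 5× C (H1, X4) → no; 1× C (H2, X4) → match; 2× C (H1, X3) → no; 1× O (H0, X1) → no; 1× S (H1, X2) → no; 1× C (H2, X3) → no; 1× N (H1, X3) → no; 1× C (H3, X4) → no; 1× F (H0, X1) → no.
That gives 1 matching atom.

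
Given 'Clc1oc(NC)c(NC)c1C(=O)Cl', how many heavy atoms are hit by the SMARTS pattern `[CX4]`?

2

The query [CX4] means: C with X4: aliphatic carbon with exactly 4 total connections (bonds + H).
Check the 13 heavy atoms by environment: 1× o (aromatic, X2) → no; 4× c (aromatic, X3) → no; 2× N (X3) → no; 2× C (X4) → match; 1× C (X3) → no; 1× O (X1) → no; 2× Cl (X1) → no.
That gives 2 matching atoms.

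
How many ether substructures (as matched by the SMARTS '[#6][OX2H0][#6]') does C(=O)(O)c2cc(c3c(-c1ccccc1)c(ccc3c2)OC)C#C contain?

[#6][OX2H0][#6] is the SMARTS for an ether: an aliphatic oxygen bridging two carbons with no H on the oxygen.
Exactly one fragment in the molecule meets all constraints, giving 1 match.

1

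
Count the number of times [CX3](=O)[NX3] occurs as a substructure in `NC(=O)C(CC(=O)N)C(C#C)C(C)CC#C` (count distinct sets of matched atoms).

[CX3](=O)[NX3] is the SMARTS for an amide: a carbonyl carbon bonded to a trivalent nitrogen.
The molecule carries 2 separate instances of a primary amide (-C(=O)NH2) meeting every constraint; each maps to a distinct set of atoms, giving 2 matches.

2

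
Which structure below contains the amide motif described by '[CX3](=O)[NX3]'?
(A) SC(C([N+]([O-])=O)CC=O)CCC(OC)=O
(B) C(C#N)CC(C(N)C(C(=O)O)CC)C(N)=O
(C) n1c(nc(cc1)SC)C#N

B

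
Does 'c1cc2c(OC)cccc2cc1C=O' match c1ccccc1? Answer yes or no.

Yes

The pattern c1ccccc1 describes six aromatic carbons in a ring — a benzene ring.
The required atom environment is present in the molecule, so the pattern matches.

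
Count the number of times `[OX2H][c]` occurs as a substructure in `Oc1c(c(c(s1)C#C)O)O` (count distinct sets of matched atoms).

3

[OX2H][c] is the SMARTS for a phenol: a hydroxyl oxygen attached to an aromatic carbon.
The molecule carries 3 separate instances of a hydroxyl group (-OH) meeting every constraint; each maps to a distinct set of atoms, giving 3 matches.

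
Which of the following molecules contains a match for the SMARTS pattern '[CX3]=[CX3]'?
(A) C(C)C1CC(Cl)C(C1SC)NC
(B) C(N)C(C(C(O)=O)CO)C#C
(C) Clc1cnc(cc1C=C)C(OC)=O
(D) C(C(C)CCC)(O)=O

[CX3]=[CX3] describes a non-aromatic C=C double bond between two sp2 carbons (an alkene).
(A) has an ethyl group (-CH2CH3) but its C-C bond is a single bond between CX4 carbons, not CX3=CX3.
(B) has an ethynyl group (-C#CH) but the C-C bond is a triple bond, not a double bond.
(C) contains a vinyl group (-CH=CH2), which satisfies every atom and bond constraint.
(D) has an ethyl group (-CH2CH3) but its C-C bond is a single bond between CX4 carbons, not CX3=CX3.
So the answer is (C).

C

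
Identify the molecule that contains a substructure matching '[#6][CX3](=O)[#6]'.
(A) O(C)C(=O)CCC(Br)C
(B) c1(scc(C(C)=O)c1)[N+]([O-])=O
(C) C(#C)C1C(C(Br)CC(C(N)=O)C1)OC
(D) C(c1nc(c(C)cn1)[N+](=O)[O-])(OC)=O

B

[#6][CX3](=O)[#6] describes a carbonyl carbon (no H) flanked by two carbons (a ketone).
(A) has a methyl-ester group (-C(=O)OCH3) but one neighbour of the carbonyl carbon is O, not C.
(B) contains an acetyl/ketone group (-C(=O)CH3), which satisfies every atom and bond constraint.
(C) has a primary amide (-C(=O)NH2) but one neighbour of the carbonyl carbon is N, not C.
(D) has a methyl-ester group (-C(=O)OCH3) but one neighbour of the carbonyl carbon is O, not C.
So the answer is (B).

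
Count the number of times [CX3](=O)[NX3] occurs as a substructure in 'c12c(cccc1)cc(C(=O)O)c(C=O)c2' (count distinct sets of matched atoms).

0

[CX3](=O)[NX3] is the SMARTS for an amide: a carbonyl carbon bonded to a trivalent nitrogen.
The molecule has a carboxylic acid group (-C(=O)OH), but the carbonyl is bonded to O, not to an NX3 nitrogen; nothing else fits, so there are 0 matches.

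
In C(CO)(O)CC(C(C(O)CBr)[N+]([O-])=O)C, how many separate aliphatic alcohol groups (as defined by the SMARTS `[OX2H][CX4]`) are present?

3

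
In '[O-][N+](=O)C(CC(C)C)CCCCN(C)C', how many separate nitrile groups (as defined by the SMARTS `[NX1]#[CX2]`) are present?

[NX1]#[CX2] is the SMARTS for a nitrile: a nitrogen triple-bonded to a two-connected carbon.
The molecule has a nitro group (-[N+](=O)[O-]), but there is no C#N triple bond; nothing else fits, so there are 0 matches.

0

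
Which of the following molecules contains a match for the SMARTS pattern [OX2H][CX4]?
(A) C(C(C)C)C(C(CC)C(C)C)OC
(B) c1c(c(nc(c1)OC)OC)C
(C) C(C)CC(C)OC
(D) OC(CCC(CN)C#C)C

[OX2H][CX4] describes a hydroxyl oxygen bound to an sp3 (X4) carbon (an aliphatic alcohol).
(A) has a methoxy ether (-OCH3) but the oxygen has H0 (ether), not H1.
(B) has a methoxy ether (-OCH3) but the oxygen has H0 (ether), not H1.
(C) has a methoxy ether (-OCH3) but the oxygen has H0 (ether), not H1.
(D) contains a hydroxyl group (-OH), which satisfies every atom and bond constraint.
So the answer is (D).

D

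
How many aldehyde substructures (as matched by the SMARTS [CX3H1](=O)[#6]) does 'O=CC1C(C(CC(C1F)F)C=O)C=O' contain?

[CX3H1](=O)[#6] is the SMARTS for an aldehyde: an sp2 carbon with one H, double-bonded to O and single-bonded to carbon.
The molecule carries 3 separate instances of an aldehyde (-CHO) meeting every constraint; each maps to a distinct set of atoms, giving 3 matches.

3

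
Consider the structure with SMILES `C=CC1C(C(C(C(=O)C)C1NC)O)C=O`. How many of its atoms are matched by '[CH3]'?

2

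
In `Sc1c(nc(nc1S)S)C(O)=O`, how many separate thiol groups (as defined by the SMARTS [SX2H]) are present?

[SX2H] is the SMARTS for a thiol: an aliphatic sulfur with two connections, one being H.
The molecule carries 3 separate instances of a thiol (-SH) meeting every constraint; each maps to a distinct set of atoms, giving 3 matches.

3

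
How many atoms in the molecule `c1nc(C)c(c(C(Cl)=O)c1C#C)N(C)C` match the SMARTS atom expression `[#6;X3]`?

The query [#6;X3] means: any carbon (aromatic or not) with three total connections.
Check the 15 heavy atoms by environment: 1× n (aromatic, X2) → no; 5× c (aromatic, X3) → match; 1× C (X3) → match; 1× O (X1) → no; 1× Cl (X1) → no; 3× C (X4) → no; 1× N (X3) → no; 2× C (X2) → no.
Summing the matching environments: 5 + 1 = 6 matching atoms.

6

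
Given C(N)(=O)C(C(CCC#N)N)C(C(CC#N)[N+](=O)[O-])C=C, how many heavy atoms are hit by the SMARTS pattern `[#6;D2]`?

6

The query [#6;D2] means: any carbon bonded to exactly two heavy atoms.
Check the 20 heavy atoms by environment: 6× C (D2) → match; 5× C (D3) → no; 4× N (D1) → no; 1× N (charge +1, D3) → no; 1× O (charge -1, D1) → no; 2× O (D1) → no; 1× C (D1) → no.
That gives 6 matching atoms.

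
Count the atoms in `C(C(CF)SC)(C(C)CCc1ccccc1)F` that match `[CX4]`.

The query [CX4] means: C with X4: aliphatic carbon with exactly 4 total connections (bonds + H).
Check the 17 heavy atoms by environment: 8× C (X4) → match; 2× F (X1) → no; 6× c (aromatic, X3) → no; 1× S (X2) → no.
That gives 8 matching atoms.

8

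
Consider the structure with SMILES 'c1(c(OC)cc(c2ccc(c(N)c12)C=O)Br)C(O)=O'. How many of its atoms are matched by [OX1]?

2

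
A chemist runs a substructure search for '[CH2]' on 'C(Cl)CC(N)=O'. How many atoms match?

The query [CH2] means: aliphatic carbon with exactly two hydrogens.
Check the 6 heavy atoms by environment: 2× C (H2) → match; 1× C (H0) → no; 1× O (H0) → no; 1× N (H2) → no; 1× Cl (H0) → no.
That gives 2 matching atoms.

2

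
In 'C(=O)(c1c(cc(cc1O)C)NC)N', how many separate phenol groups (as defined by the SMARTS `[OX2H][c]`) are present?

[OX2H][c] is the SMARTS for a phenol: a hydroxyl oxygen attached to an aromatic carbon.
Exactly one fragment in the molecule meets all constraints, giving 1 match.

1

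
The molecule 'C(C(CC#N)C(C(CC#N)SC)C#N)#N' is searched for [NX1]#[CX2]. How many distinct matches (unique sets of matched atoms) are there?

[NX1]#[CX2] is the SMARTS for a nitrile: a nitrogen triple-bonded to a two-connected carbon.
The molecule carries 4 separate instances of a nitrile (-C#N) meeting every constraint; each maps to a distinct set of atoms, giving 4 matches.

4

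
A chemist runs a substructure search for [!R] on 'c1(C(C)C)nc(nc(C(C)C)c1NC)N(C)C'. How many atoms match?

11

The query [!R] means: !R matches any atom not in a ring.
Check the 17 heavy atoms by environment: 2× n (aromatic, in 6-ring) → no; 4× c (aromatic, in 6-ring) → no; 2× N (acyclic) → match; 9× C (acyclic) → match.
Summing the matching environments: 2 + 9 = 11 matching atoms.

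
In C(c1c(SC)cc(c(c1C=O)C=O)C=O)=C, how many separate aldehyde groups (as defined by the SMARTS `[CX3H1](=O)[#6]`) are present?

[CX3H1](=O)[#6] is the SMARTS for an aldehyde: an sp2 carbon with one H, double-bonded to O and single-bonded to carbon.
The molecule carries 3 separate instances of an aldehyde (-CHO) meeting every constraint; each maps to a distinct set of atoms, giving 3 matches.

3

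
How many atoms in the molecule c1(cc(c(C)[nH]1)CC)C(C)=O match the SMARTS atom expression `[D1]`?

The query [D1] means: atom with exactly one heavy-atom neighbour (degree 1).
Check the 11 heavy atoms by environment: 1× n (aromatic, D2) → no; 3× c (aromatic, D3) → no; 1× c (aromatic, D2) → no; 3× C (D1) → match; 1× C (D2) → no; 1× C (D3) → no; 1× O (D1) → match.
Summing the matching environments: 3 + 1 = 4 matching atoms.

4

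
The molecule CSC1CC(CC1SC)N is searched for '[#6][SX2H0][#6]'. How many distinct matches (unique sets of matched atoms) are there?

[#6][SX2H0][#6] is the SMARTS for a thioether: an aliphatic sulfur bridging two carbons with no H on the sulfur.
The molecule carries 2 separate instances of a methylthio ether (-SCH3) meeting every constraint; each maps to a distinct set of atoms, giving 2 matches.

2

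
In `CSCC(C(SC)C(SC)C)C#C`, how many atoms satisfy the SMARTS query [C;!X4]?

2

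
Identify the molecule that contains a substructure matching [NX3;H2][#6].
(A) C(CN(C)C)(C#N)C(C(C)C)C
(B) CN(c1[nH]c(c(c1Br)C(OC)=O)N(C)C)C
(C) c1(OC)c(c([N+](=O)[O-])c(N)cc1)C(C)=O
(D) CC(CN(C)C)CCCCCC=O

C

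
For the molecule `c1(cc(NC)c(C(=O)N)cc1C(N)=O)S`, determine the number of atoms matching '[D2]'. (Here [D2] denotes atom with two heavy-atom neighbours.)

3

The query [D2] means: atom with exactly two heavy-atom neighbours.
Check the 15 heavy atoms by environment: 4× c (aromatic, D3) → no; 2× c (aromatic, D2) → match; 2× C (D3) → no; 2× O (D1) → no; 2× N (D1) → no; 1× N (D2) → match; 1× C (D1) → no; 1× S (D1) → no.
Summing the matching environments: 2 + 1 = 3 matching atoms.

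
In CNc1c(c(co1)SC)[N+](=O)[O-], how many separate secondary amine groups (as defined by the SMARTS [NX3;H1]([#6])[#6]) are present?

1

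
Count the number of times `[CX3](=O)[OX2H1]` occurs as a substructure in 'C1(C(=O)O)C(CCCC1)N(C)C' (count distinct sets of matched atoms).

[CX3](=O)[OX2H1] is the SMARTS for a carboxylic acid: an sp2 carbon double-bonded to O and single-bonded to an -OH oxygen.
Exactly one fragment in the molecule meets all constraints, giving 1 match.

1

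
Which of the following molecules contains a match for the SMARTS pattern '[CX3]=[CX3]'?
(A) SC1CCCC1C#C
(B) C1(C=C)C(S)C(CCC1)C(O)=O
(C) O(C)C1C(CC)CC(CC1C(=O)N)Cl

B

[CX3]=[CX3] describes a non-aromatic C=C double bond between two sp2 carbons (an alkene).
(A) has an ethynyl group (-C#CH) but the C-C bond is a triple bond, not a double bond.
(B) contains a vinyl group (-CH=CH2), which satisfies every atom and bond constraint.
(C) has an ethyl group (-CH2CH3) but its C-C bond is a single bond between CX4 carbons, not CX3=CX3.
So the answer is (B).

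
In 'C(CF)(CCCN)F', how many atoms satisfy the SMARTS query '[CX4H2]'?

4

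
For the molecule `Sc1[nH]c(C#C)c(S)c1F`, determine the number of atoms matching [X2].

4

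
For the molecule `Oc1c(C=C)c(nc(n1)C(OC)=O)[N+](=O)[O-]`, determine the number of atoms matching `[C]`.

4

Check the 16 heavy atoms by environment: 2× n (aromatic) → no; 4× c (aromatic) → no; 4× C → match; 4× O → no; 1× N (charge +1) → no; 1× O (charge -1) → no.
That gives 4 matching atoms.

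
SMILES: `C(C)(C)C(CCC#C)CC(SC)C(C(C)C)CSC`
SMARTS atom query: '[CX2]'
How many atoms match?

2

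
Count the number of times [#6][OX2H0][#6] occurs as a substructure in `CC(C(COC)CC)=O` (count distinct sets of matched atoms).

1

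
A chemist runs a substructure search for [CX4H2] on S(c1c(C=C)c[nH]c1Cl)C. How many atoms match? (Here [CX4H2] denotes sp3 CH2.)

0

The query [CX4H2] means: sp3 carbon (X4) with exactly two hydrogens.
Check the 10 heavy atoms by environment: 1× n (aromatic, H1, X3) → no; 3× c (aromatic, H0, X3) → no; 1× c (aromatic, H1, X3) → no; 1× S (H0, X2) → no; 1× C (H3, X4) → no; 1× C (H1, X3) → no; 1× C (H2, X3) → no; 1× Cl (H0, X1) → no.
No environment satisfies the query, so 0 matching atoms.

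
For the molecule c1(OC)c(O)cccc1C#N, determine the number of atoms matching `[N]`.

Check the 11 heavy atoms by environment: 6× c (aromatic) → no; 2× O → no; 2× C → no; 1× N → match.
That gives 1 matching atom.

1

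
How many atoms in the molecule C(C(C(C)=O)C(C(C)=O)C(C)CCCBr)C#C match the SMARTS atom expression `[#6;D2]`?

Check the 17 heavy atoms by environment: 5× C (D2) → match; 5× C (D3) → no; 4× C (D1) → no; 2× O (D1) → no; 1× Br (D1) → no.
That gives 5 matching atoms.

5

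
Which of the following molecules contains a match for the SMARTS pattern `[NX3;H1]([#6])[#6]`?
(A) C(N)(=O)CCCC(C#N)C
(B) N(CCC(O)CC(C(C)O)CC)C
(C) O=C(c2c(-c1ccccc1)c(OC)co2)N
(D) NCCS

B

[NX3;H1]([#6])[#6] describes a trivalent nitrogen with one H, bonded to two carbons (a secondary amine).
(A) has a primary amide (-C(=O)NH2) but the -C(=O)NH2 nitrogen has H2, not H1.
(B) contains an N-methylamino group (-NHCH3), which satisfies every atom and bond constraint.
(C) has a primary amide (-C(=O)NH2) but the -C(=O)NH2 nitrogen has H2, not H1.
(D) has a primary amino group (-NH2) but the nitrogen has H2 and only one carbon neighbour.
So the answer is (B).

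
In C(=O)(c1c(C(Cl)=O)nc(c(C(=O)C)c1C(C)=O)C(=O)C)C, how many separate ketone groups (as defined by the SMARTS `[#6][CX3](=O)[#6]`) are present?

[#6][CX3](=O)[#6] is the SMARTS for a ketone: a carbonyl carbon (no H) flanked by two carbons.
The molecule carries 4 separate instances of an acetyl/ketone group (-C(=O)CH3) meeting every constraint; each maps to a distinct set of atoms, giving 4 matches.

4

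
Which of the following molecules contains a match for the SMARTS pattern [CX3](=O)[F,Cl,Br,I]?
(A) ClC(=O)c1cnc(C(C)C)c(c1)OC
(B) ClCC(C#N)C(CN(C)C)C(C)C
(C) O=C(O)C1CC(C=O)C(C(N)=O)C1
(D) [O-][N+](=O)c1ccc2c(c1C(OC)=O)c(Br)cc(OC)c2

A

[CX3](=O)[F,Cl,Br,I] describes a carbonyl carbon bonded to a halogen (an acyl halide).
(A) contains an acyl chloride (-C(=O)Cl), which satisfies every atom and bond constraint.
(B) has a chloro substituent but the Cl is not on a carbonyl carbon.
(C) has a carboxylic acid group (-C(=O)OH) but the carbonyl is bonded to -OH, not to a halogen.
(D) has a methyl-ester group (-C(=O)OCH3) but the carbonyl is bonded to -O-C, not to a halogen.
So the answer is (A).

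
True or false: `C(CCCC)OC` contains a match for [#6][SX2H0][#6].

False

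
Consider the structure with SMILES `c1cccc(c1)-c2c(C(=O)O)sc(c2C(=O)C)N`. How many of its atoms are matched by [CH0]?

2

The query [CH0] means: aliphatic carbon with no attached hydrogen.
Check the 18 heavy atoms by environment: 1× s (aromatic, H0) → no; 5× c (aromatic, H0) → no; 2× C (H0) → match; 2× O (H0) → no; 1× C (H3) → no; 5× c (aromatic, H1) → no; 1× O (H1) → no; 1× N (H2) → no.
That gives 2 matching atoms.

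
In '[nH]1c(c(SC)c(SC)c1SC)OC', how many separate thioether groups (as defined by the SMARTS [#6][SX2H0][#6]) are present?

3

[#6][SX2H0][#6] is the SMARTS for a thioether: an aliphatic sulfur bridging two carbons with no H on the sulfur.
The molecule carries 3 separate instances of a methylthio ether (-SCH3) meeting every constraint; each maps to a distinct set of atoms, giving 3 matches.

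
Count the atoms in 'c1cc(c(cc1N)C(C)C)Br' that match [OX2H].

The query [OX2H] means: aliphatic oxygen with two connections, one of which is H — an -OH oxygen.
Check the 11 heavy atoms by environment: 3× c (aromatic, H0, X3) → no; 3× c (aromatic, H1, X3) → no; 1× N (H2, X3) → no; 1× C (H1, X4) → no; 2× C (H3, X4) → no; 1× Br (H0, X1) → no.
No environment satisfies the query, so 0 matching atoms.

0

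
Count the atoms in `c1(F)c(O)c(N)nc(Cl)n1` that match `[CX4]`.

0

Check the 10 heavy atoms by environment: 2× n (aromatic, X2) → no; 4× c (aromatic, X3) → no; 1× O (X2) → no; 1× Cl (X1) → no; 1× N (X3) → no; 1× F (X1) → no.
No environment satisfies the query, so 0 matching atoms.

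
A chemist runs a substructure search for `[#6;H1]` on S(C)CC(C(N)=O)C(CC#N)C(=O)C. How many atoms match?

2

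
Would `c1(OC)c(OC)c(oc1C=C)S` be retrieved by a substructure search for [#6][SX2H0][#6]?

The pattern [#6][SX2H0][#6] describes an aliphatic sulfur bridging two carbons with no H on the sulfur — a thioether.
The closest candidate here is a thiol (-SH), but the sulfur has H1, not H0 bridging two carbons. No other fragment satisfies the full query, so there is no match.

No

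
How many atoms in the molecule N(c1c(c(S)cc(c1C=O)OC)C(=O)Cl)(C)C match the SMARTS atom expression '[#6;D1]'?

3

The query [#6;D1] means: carbon bonded to exactly one heavy atom.
Check the 17 heavy atoms by environment: 5× c (aromatic, D3) → no; 1× c (aromatic, D2) → no; 1× S (D1) → no; 1× N (D3) → no; 3× C (D1) → match; 1× O (D2) → no; 1× C (D3) → no; 2× O (D1) → no; 1× Cl (D1) → no; 1× C (D2) → no.
That gives 3 matching atoms.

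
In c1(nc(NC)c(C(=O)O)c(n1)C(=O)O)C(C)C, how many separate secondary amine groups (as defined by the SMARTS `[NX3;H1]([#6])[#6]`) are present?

1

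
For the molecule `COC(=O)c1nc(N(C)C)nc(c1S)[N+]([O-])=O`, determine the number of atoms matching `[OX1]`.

3

The query [OX1] means: aliphatic oxygen with one total connection — typically a carbonyl =O or an oxide.
Check the 17 heavy atoms by environment: 2× n (aromatic, X2) → no; 4× c (aromatic, X3) → no; 1× N (X3) → no; 3× C (X4) → no; 1× C (X3) → no; 2× O (X1) → match; 1× O (X2) → no; 1× S (X2) → no; 1× N (charge +1, X3) → no; 1× O (charge -1, X1) → match.
Summing the matching environments: 2 + 1 = 3 matching atoms.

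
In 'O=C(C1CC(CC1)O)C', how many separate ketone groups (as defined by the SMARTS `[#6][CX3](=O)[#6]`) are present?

1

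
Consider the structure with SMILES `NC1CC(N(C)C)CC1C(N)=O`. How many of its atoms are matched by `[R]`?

5

The query [R] means: R matches any atom that is part of a ring.
Check the 12 heavy atoms by environment: 5× C (in 5-ring) → match; 3× N (acyclic) → no; 3× C (acyclic) → no; 1× O (acyclic) → no.
That gives 5 matching atoms.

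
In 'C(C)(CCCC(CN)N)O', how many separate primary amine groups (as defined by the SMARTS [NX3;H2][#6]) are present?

[NX3;H2][#6] is the SMARTS for a primary amine: a trivalent nitrogen with two H attached to carbon.
The molecule carries 2 separate instances of a primary amino group (-NH2) meeting every constraint; each maps to a distinct set of atoms, giving 2 matches.

2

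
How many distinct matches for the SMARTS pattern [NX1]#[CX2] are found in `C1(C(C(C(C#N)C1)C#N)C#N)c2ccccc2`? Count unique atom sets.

3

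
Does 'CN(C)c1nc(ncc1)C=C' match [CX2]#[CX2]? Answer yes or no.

The pattern [CX2]#[CX2] describes a carbon-carbon triple bond — an alkyne.
The closest candidate here is a vinyl group (-CH=CH2), but the C=C is a double bond; both carbons are CX3, not CX2. No other fragment satisfies the full query, so there is no match.

No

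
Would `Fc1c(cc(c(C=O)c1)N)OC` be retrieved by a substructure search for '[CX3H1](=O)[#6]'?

Yes

The pattern [CX3H1](=O)[#6] describes an sp2 carbon with one H, double-bonded to O and single-bonded to carbon — an aldehyde.
The molecule carries an aldehyde (-CHO), whose atoms satisfy every constraint of the query, so the pattern matches.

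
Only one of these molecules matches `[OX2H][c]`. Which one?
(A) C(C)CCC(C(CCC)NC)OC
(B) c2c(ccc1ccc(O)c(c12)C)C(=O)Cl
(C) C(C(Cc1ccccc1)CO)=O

[OX2H][c] describes a hydroxyl oxygen attached to an aromatic carbon (a phenol).
(A) has a methoxy ether (-OCH3) but the oxygen has H0, not H1.
(B) contains a hydroxyl group (-OH), which satisfies every atom and bond constraint.
(C) has a hydroxyl group (-OH) but the -OH is on an aliphatic carbon, not an aromatic c.
So the answer is (B).

B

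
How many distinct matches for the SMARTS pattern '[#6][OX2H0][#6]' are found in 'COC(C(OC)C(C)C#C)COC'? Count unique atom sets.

[#6][OX2H0][#6] is the SMARTS for an ether: an aliphatic oxygen bridging two carbons with no H on the oxygen.
The molecule carries 3 separate instances of a methoxy ether (-OCH3) meeting every constraint; each maps to a distinct set of atoms, giving 3 matches.

3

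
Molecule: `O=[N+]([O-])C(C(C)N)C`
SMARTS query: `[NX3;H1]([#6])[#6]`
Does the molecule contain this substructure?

The pattern [NX3;H1]([#6])[#6] describes a trivalent nitrogen with one H, bonded to two carbons — a secondary amine.
The closest candidate here is a primary amino group (-NH2), but the nitrogen has H2 and only one carbon neighbour. No other fragment satisfies the full query, so there is no match.

No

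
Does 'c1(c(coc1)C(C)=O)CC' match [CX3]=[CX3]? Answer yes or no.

No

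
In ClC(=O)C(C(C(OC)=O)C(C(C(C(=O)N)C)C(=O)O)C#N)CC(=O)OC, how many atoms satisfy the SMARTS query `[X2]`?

4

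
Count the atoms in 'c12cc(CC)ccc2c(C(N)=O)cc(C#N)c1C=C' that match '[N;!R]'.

2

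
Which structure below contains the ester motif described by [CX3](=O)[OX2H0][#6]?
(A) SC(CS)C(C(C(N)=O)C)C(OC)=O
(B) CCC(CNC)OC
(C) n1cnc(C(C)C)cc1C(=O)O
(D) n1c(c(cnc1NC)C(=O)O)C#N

[CX3](=O)[OX2H0][#6] describes a carbonyl carbon bonded to an oxygen that is itself bonded to carbon (no H on that O) (an ester).
(A) contains a methyl-ester group (-C(=O)OCH3), which satisfies every atom and bond constraint.
(B) has a methoxy ether (-OCH3) but the ether oxygen is not adjacent to a C=O carbon.
(C) has a carboxylic acid group (-C(=O)OH) but the singly-bonded O carries H (OX2H1, not H0).
(D) has a carboxylic acid group (-C(=O)OH) but the singly-bonded O carries H (OX2H1, not H0).
So the answer is (A).

A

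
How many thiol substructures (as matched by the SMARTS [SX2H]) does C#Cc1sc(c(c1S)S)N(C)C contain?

2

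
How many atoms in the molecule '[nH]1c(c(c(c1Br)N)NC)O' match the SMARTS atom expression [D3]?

The query [D3] means: atom with exactly three heavy-atom neighbours.
Check the 10 heavy atoms by environment: 1× n (aromatic, D2) → no; 4× c (aromatic, D3) → match; 1× N (D1) → no; 1× O (D1) → no; 1× N (D2) → no; 1× C (D1) → no; 1× Br (D1) → no.
That gives 4 matching atoms.

4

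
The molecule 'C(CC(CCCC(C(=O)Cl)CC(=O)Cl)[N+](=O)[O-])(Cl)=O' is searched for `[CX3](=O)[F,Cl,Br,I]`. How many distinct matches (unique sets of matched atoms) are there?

3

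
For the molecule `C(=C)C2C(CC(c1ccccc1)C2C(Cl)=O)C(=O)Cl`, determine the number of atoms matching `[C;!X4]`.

4

Check the 19 heavy atoms by environment: 5× C (X4) → no; 4× C (X3) → match; 2× O (X1) → no; 2× Cl (X1) → no; 6× c (aromatic, X3) → no.
That gives 4 matching atoms.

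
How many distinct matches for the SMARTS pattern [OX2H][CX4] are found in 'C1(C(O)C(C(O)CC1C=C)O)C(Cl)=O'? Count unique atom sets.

[OX2H][CX4] is the SMARTS for an aliphatic alcohol: a hydroxyl oxygen bound to an sp3 (X4) carbon.
The molecule carries 3 separate instances of a hydroxyl group (-OH) meeting every constraint; each maps to a distinct set of atoms, giving 3 matches.

3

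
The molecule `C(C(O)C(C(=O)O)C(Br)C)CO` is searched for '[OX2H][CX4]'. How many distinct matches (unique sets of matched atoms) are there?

[OX2H][CX4] is the SMARTS for an aliphatic alcohol: a hydroxyl oxygen bound to an sp3 (X4) carbon.
The molecule carries 2 separate instances of a hydroxyl group (-OH) meeting every constraint; each maps to a distinct set of atoms, giving 2 matches.

2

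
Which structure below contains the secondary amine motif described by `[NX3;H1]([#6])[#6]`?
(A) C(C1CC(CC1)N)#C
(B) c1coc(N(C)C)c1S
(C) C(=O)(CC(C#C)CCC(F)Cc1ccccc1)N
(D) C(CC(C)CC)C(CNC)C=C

[NX3;H1]([#6])[#6] describes a trivalent nitrogen with one H, bonded to two carbons (a secondary amine).
(A) has a primary amino group (-NH2) but the nitrogen has H2 and only one carbon neighbour.
(B) has a dimethylamino group (-N(CH3)2) but the nitrogen has H0, not H1.
(C) has a primary amide (-C(=O)NH2) but the -C(=O)NH2 nitrogen has H2, not H1.
(D) contains an N-methylamino group (-NHCH3), which satisfies every atom and bond constraint.
So the answer is (D).

D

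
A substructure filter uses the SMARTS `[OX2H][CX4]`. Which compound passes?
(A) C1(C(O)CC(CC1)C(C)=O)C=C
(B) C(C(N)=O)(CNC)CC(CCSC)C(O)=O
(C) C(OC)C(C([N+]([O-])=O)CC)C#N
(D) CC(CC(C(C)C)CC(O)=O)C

A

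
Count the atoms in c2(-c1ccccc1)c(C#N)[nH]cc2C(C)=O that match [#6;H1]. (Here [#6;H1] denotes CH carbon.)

6

The query [#6;H1] means: any carbon bearing exactly one hydrogen.
Check the 16 heavy atoms by environment: 1× n (aromatic, H1) → no; 4× c (aromatic, H0) → no; 6× c (aromatic, H1) → match; 2× C (H0) → no; 1× N (H0) → no; 1× O (H0) → no; 1× C (H3) → no.
That gives 6 matching atoms.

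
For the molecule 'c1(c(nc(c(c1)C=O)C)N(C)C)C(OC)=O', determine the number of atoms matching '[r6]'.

6

The query [r6] means: r6 matches atoms in a six-membered ring.
Check the 16 heavy atoms by environment: 1× n (aromatic, in 6-ring) → match; 5× c (aromatic, in 6-ring) → match; 6× C (acyclic) → no; 3× O (acyclic) → no; 1× N (acyclic) → no.
Summing the matching environments: 1 + 5 = 6 matching atoms.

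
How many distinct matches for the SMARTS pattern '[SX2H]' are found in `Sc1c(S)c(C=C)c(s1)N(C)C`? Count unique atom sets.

[SX2H] is the SMARTS for a thiol: an aliphatic sulfur with two connections, one being H.
The molecule carries 2 separate instances of a thiol (-SH) meeting every constraint; each maps to a distinct set of atoms, giving 2 matches.

2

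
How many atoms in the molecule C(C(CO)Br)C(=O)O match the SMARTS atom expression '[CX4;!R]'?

3

Check the 8 heavy atoms by environment: 3× C (X4, acyclic) → match; 2× O (X2, acyclic) → no; 1× C (X3, acyclic) → no; 1× O (X1, acyclic) → no; 1× Br (X1, acyclic) → no.
That gives 3 matching atoms.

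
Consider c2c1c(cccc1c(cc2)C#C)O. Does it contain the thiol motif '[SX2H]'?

No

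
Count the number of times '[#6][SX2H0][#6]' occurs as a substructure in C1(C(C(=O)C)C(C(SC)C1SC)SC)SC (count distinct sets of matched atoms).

[#6][SX2H0][#6] is the SMARTS for a thioether: an aliphatic sulfur bridging two carbons with no H on the sulfur.
The molecule carries 4 separate instances of a methylthio ether (-SCH3) meeting every constraint; each maps to a distinct set of atoms, giving 4 matches.

4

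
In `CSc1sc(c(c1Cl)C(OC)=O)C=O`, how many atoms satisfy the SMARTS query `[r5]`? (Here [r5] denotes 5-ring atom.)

5

The query [r5] means: r5 matches atoms in a five-membered ring.
Check the 14 heavy atoms by environment: 1× s (aromatic, in 5-ring) → match; 4× c (aromatic, in 5-ring) → match; 1× S (acyclic) → no; 4× C (acyclic) → no; 1× Cl (acyclic) → no; 3× O (acyclic) → no.
Summing the matching environments: 1 + 4 = 5 matching atoms.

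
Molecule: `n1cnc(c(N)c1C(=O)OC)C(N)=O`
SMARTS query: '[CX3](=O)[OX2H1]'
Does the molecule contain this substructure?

No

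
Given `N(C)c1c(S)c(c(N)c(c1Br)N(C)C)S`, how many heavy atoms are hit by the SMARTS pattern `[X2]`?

2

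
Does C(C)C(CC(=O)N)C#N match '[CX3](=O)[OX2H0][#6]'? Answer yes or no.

The pattern [CX3](=O)[OX2H0][#6] describes a carbonyl carbon bonded to an oxygen that is itself bonded to carbon (no H on that O) — an ester.
The closest candidate here is a primary amide (-C(=O)NH2), but the carbonyl is bonded to N, not to an O-C linkage. No other fragment satisfies the full query, so there is no match.

No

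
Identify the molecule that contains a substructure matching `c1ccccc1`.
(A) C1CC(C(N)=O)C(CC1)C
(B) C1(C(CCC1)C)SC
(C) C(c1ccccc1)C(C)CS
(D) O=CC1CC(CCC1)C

c1ccccc1 describes six aromatic carbons in a ring (a benzene ring).
(A) has a methyl group (-CH3) but no six-membered all-carbon aromatic ring is present.
(B) has a methyl group (-CH3) but no six-membered all-carbon aromatic ring is present.
(C) contains a phenyl ring, which satisfies every atom and bond constraint.
(D) has a methyl group (-CH3) but no six-membered all-carbon aromatic ring is present.
So the answer is (C).

C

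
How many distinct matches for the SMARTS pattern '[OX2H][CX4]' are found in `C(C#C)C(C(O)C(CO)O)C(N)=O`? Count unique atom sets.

3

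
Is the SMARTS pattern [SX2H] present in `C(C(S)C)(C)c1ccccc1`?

The pattern [SX2H] describes an aliphatic sulfur with two connections, one being H — a thiol.
The molecule carries a thiol (-SH), whose atoms satisfy every constraint of the query, so the pattern matches.

Yes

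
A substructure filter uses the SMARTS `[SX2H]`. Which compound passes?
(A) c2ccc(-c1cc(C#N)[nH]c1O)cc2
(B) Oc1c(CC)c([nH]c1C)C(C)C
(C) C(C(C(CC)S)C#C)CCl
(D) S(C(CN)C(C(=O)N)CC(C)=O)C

C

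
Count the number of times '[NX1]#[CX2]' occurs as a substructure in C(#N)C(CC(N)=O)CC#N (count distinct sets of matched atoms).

[NX1]#[CX2] is the SMARTS for a nitrile: a nitrogen triple-bonded to a two-connected carbon.
The molecule carries 2 separate instances of a nitrile (-C#N) meeting every constraint; each maps to a distinct set of atoms, giving 2 matches.

2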